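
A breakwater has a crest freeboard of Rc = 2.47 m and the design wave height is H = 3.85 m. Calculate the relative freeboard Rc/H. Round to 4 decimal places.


Relative freeboard = Rc / H
= 2.47 / 3.85
= 0.6416

0.6416


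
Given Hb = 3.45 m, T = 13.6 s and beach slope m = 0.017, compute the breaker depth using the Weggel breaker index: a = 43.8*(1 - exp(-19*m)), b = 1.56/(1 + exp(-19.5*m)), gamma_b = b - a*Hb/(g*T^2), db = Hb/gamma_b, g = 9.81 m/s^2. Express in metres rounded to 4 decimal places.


a = 43.8 * (1 - exp(-19 * m))
exp(-19 * 0.017) = exp(-0.3230) = 0.723974
a = 43.8 * (1 - 0.723974) = 12.089945
b = 1.56 / (1 + exp(-19.5 * m))
exp(-19.5 * 0.017) = exp(-0.3315) = 0.717846
b = 1.56 / (1 + 0.717846) = 0.908114
Hb / (g * T^2) = 3.45 / (9.81 * 13.6^2) = 3.45 / 1814.4576 = 0.00190139
gamma_b = b - a * Hb/(g*T^2) = 0.908114 - 12.089945 * 0.00190139 = 0.885126
db = Hb / gamma_b = 3.45 / 0.885126
db = 3.8977 m

3.8977


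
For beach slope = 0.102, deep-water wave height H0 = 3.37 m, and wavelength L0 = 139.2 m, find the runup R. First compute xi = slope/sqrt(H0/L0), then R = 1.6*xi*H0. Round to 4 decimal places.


xi = slope / sqrt(H0/L0)
H0/L0 = 3.37/139.2 = 0.024210
sqrt(0.024210) = 0.155595
xi = 0.102 / 0.155595 = 0.655549
R = 1.6 * xi * H0 = 1.6 * 0.655549 * 3.37
R = 3.5347 m

3.5347


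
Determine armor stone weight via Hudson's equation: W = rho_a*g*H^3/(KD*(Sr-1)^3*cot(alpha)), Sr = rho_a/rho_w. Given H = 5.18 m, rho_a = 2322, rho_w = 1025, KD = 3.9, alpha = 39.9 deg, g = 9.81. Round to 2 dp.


Sr = rho_a / rho_w = 2322 / 1025 = 2.265366
(Sr - 1) = 1.265366
(Sr - 1)^3 = 2.026041
cot(39.9) = 1 / tan(39.9) = 1 / 0.836130 = 1.195987
Numerator = 2322 * 9.81 * 5.18^3 = 3166069.9226
Denominator = 3.9 * 2.026041 * 1.195987 = 9.450162
W = 3166069.9226 / 9.450162
W = 335028.12 N

335028.12


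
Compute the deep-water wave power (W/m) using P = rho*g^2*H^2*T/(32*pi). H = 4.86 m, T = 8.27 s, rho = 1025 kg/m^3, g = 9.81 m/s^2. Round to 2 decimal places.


P = rho * g^2 * H^2 * T / (32 * pi)
P = 1025 * 9.81^2 * 4.86^2 * 8.27 / (32 * pi)
P = 1025 * 96.2361 * 23.6196 * 8.27 / 100.53096
P = 191663.79 W/m

191663.79


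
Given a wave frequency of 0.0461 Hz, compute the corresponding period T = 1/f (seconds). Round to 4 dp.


T = 1 / f
T = 1 / 0.0461
T = 21.6920 s

21.6920


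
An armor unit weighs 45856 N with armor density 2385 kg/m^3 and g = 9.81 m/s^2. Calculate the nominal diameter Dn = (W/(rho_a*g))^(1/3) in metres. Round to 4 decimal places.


V = W / (rho_a * g)
V = 45856 / (2385 * 9.81)
V = 45856 / 23396.85
V = 1.959922 m^3
Dn = V^(1/3) = 1.959922^(1/3)
Dn = 1.2514 m

1.2514


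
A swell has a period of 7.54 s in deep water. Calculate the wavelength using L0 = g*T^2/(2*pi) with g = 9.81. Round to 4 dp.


L0 = g * T^2 / (2 * pi)
L0 = 9.81 * 7.54^2 / (2 * pi)
L0 = 9.81 * 56.8516 / 6.28319
L0 = 557.7142 / 6.28319
L0 = 88.7630 m

88.7630


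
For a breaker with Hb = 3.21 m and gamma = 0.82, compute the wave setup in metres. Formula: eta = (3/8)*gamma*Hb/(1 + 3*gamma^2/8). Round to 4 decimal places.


eta = (3/8) * gamma * Hb / (1 + 3*gamma^2/8)
Numerator = (3/8) * 0.82 * 3.21 = 0.987075
Denominator = 1 + 3*0.82^2/8 = 1 + 0.252150 = 1.252150
eta = 0.987075 / 1.252150
eta = 0.7883 m

0.7883


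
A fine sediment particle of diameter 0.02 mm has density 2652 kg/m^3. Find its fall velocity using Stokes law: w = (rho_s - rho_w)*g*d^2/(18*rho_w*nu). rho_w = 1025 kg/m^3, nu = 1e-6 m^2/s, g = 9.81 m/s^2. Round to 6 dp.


w = (rho_s - rho_w) * g * d^2 / (18 * rho_w * nu)
d = 0.02 mm = 0.000020 m
rho_s - rho_w = 2652 - 1025 = 1627
Numerator = 1627 * 9.81 * (0.000020)^2 = 0.000006384348
Denominator = 18 * 1025 * 1e-6 = 0.018450
w = 0.000346 m/s

0.000346


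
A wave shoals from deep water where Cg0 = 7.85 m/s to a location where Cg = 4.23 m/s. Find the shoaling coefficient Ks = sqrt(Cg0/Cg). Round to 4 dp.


Ks = sqrt(Cg0 / Cg)
Ks = sqrt(7.85 / 4.23)
Ks = sqrt(1.8558)
Ks = 1.3623

1.3623


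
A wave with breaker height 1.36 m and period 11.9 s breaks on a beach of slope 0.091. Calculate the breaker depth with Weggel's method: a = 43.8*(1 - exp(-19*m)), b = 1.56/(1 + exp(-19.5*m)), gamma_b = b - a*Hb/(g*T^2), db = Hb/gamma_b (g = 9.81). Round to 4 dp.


a = 43.8 * (1 - exp(-19 * m))
exp(-19 * 0.091) = exp(-1.7290) = 0.177462
a = 43.8 * (1 - 0.177462) = 36.027174
b = 1.56 / (1 + exp(-19.5 * m))
exp(-19.5 * 0.091) = exp(-1.7745) = 0.169568
b = 1.56 / (1 + 0.169568) = 1.333826
Hb / (g * T^2) = 1.36 / (9.81 * 11.9^2) = 1.36 / 1389.1941 = 0.00097898
gamma_b = b - a * Hb/(g*T^2) = 1.333826 - 36.027174 * 0.00097898 = 1.298556
db = Hb / gamma_b = 1.36 / 1.298556
db = 1.0473 m

1.0473


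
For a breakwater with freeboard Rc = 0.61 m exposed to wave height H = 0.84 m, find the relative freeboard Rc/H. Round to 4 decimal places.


Relative freeboard = Rc / H
= 0.61 / 0.84
= 0.7262

0.7262


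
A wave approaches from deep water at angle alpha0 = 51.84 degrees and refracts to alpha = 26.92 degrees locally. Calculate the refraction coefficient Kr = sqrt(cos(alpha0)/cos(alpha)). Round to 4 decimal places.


Kr = sqrt(cos(alpha0) / cos(alpha))
cos(51.84) = 0.617860
cos(26.92) = 0.891640
Kr = sqrt(0.617860 / 0.891640)
Kr = sqrt(0.692948)
Kr = 0.8324

0.8324


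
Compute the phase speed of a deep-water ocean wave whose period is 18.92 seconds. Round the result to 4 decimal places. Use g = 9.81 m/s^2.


We use the deep-water celerity formula:
C = g * T / (2 * pi)
C = 9.81 * 18.92 / (2 * 3.14159...)
C = 185.605200 / 6.283185
C = 29.5400 m/s

29.5400


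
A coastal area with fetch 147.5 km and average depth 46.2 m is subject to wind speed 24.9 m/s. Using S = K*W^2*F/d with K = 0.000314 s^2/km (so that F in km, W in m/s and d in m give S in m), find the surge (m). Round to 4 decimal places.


S = K * W^2 * F / d
W^2 = 24.9^2 = 620.01
S = 0.000314 * 620.01 * 147.5 / 46.2
Numerator = 0.000314 * 620.01 * 147.5 = 28.715763
S = 28.715763 / 46.2 = 0.6216 m

0.6216


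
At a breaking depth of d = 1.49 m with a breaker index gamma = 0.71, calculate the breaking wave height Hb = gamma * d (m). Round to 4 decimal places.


Hb = gamma * d
Hb = 0.71 * 1.49
Hb = 1.0579 m

1.0579


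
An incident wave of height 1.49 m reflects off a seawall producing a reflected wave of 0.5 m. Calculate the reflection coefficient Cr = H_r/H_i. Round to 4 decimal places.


Cr = H_r / H_i
Cr = 0.5 / 1.49
Cr = 0.3356

0.3356


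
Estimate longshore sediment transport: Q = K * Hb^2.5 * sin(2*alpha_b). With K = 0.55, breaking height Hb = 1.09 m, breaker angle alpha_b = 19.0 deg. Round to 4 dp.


Q = K * Hb^2.5 * sin(2 * alpha_b)
Hb^2.5 = 1.09^2.5 = 1.240413
sin(2 * 19.0) = sin(38.0) = 0.615661
Q = 0.55 * 1.240413 * 0.615661
Q = 0.4200 m^3/s

0.4200


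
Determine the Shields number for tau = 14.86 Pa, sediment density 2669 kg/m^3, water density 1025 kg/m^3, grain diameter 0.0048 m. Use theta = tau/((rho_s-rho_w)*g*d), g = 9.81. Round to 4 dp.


theta = tau / ((rho_s - rho_w) * g * d)
rho_s - rho_w = 2669 - 1025 = 1644
Denominator = 1644 * 9.81 * 0.0048 = 77.412672
theta = 14.86 / 77.412672
theta = 0.1920

0.1920


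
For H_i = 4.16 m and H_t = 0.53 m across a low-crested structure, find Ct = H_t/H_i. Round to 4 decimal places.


Ct = H_t / H_i
Ct = 0.53 / 4.16
Ct = 0.1274

0.1274


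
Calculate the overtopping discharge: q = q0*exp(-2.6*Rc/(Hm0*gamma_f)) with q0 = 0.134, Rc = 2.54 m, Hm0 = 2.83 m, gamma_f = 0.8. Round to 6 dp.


q = q0 * exp(-2.6 * Rc / (Hm0 * gamma_f))
Exponent = -2.6 * 2.54 / (2.83 * 0.8)
= -2.6 * 2.54 / 2.2640
= -2.916961
exp(-2.916961) = 0.054098
q = 0.134 * 0.054098
q = 0.007249 m^3/s/m

0.007249


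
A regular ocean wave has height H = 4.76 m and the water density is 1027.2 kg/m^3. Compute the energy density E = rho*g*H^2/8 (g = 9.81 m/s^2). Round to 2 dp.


E = (1/8) * rho * g * H^2
E = (1/8) * 1027.2 * 9.81 * 4.76^2
E = 0.125 * 1027.2 * 9.81 * 22.6576
E = 28539.60 J/m^2

28539.60


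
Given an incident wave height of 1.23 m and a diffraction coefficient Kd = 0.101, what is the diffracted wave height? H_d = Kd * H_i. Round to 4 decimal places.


H_d = Kd * H_i
H_d = 0.101 * 1.23
H_d = 0.1242 m

0.1242


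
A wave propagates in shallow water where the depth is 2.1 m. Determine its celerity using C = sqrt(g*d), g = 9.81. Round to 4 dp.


Using the shallow-water approximation:
C = sqrt(g * d) = sqrt(9.81 * 2.1)
C = sqrt(20.6010)
C = 4.5388 m/s

4.5388


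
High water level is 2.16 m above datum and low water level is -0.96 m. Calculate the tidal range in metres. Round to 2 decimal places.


Tidal range = High water - Low water
Tidal range = 2.16 - (-0.96)
Tidal range = 3.12 m

3.12


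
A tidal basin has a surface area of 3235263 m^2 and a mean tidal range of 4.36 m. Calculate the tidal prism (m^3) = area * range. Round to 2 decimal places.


Tidal prism = Area * Tidal range
P = 3235263 * 4.36
P = 14105746.68 m^3

14105746.68


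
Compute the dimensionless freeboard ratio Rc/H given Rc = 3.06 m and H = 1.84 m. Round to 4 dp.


Relative freeboard = Rc / H
= 3.06 / 1.84
= 1.6630

1.6630


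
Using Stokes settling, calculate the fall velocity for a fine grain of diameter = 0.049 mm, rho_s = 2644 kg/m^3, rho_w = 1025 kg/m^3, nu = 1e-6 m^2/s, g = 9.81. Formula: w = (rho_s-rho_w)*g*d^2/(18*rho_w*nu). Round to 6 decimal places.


w = (rho_s - rho_w) * g * d^2 / (18 * rho_w * nu)
d = 0.049 mm = 0.000049 m
rho_s - rho_w = 2644 - 1025 = 1619
Numerator = 1619 * 9.81 * (0.000049)^2 = 0.000038133618
Denominator = 18 * 1025 * 1e-6 = 0.018450
w = 0.002067 m/s

0.002067


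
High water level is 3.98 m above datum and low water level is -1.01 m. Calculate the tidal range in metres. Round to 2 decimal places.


Tidal range = High water - Low water
Tidal range = 3.98 - (-1.01)
Tidal range = 4.99 m

4.99


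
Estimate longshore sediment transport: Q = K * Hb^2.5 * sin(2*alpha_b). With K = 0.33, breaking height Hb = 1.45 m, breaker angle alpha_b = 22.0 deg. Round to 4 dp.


Q = K * Hb^2.5 * sin(2 * alpha_b)
Hb^2.5 = 1.45^2.5 = 2.531745
sin(2 * 22.0) = sin(44.0) = 0.694658
Q = 0.33 * 2.531745 * 0.694658
Q = 0.5804 m^3/s

0.5804


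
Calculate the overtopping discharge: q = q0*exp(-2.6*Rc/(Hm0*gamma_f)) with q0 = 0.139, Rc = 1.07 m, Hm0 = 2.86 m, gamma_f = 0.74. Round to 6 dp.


q = q0 * exp(-2.6 * Rc / (Hm0 * gamma_f))
Exponent = -2.6 * 1.07 / (2.86 * 0.74)
= -2.6 * 1.07 / 2.1164
= -1.314496
exp(-1.314496) = 0.268610
q = 0.139 * 0.268610
q = 0.037337 m^3/s/m

0.037337


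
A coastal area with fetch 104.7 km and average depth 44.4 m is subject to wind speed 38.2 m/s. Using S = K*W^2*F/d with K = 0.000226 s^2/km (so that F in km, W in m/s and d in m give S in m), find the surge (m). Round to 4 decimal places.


S = K * W^2 * F / d
W^2 = 38.2^2 = 1459.24
S = 0.000226 * 1459.24 * 104.7 / 44.4
Numerator = 0.000226 * 1459.24 * 104.7 = 34.528829
S = 34.528829 / 44.4 = 0.7777 m

0.7777


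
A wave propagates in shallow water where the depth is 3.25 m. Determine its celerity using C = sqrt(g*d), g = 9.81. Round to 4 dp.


Using the shallow-water approximation:
C = sqrt(g * d) = sqrt(9.81 * 3.25)
C = sqrt(31.8825)
C = 5.6465 m/s

5.6465


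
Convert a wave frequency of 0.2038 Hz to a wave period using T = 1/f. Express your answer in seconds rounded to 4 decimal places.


T = 1 / f
T = 1 / 0.2038
T = 4.9068 s

4.9068


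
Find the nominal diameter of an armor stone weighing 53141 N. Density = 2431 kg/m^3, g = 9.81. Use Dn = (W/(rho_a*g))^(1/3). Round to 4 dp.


V = W / (rho_a * g)
V = 53141 / (2431 * 9.81)
V = 53141 / 23848.11
V = 2.228311 m^3
Dn = V^(1/3) = 2.228311^(1/3)
Dn = 1.3061 m

1.3061


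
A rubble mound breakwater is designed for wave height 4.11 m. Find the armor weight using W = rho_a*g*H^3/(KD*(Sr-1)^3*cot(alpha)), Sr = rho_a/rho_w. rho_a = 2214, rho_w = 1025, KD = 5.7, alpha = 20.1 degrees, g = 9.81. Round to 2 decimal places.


Sr = rho_a / rho_w = 2214 / 1025 = 2.160000
(Sr - 1) = 1.160000
(Sr - 1)^3 = 1.560896
cot(20.1) = 1 / tan(20.1) = 1 / 0.365948 = 2.732628
Numerator = 2214 * 9.81 * 4.11^3 = 1507898.4318
Denominator = 5.7 * 1.560896 * 2.732628 = 24.312488
W = 1507898.4318 / 24.312488
W = 62021.56 N

62021.56


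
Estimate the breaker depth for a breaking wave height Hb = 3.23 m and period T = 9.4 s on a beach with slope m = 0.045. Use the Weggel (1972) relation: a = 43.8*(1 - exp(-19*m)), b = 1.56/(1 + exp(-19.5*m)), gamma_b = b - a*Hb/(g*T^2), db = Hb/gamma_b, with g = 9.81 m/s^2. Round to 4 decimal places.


a = 43.8 * (1 - exp(-19 * m))
exp(-19 * 0.045) = exp(-0.8550) = 0.425283
a = 43.8 * (1 - 0.425283) = 25.172596
b = 1.56 / (1 + exp(-19.5 * m))
exp(-19.5 * 0.045) = exp(-0.8775) = 0.415821
b = 1.56 / (1 + 0.415821) = 1.101834
Hb / (g * T^2) = 3.23 / (9.81 * 9.4^2) = 3.23 / 866.8116 = 0.00372630
gamma_b = b - a * Hb/(g*T^2) = 1.101834 - 25.172596 * 0.00372630 = 1.008033
db = Hb / gamma_b = 3.23 / 1.008033
db = 3.2043 m

3.2043


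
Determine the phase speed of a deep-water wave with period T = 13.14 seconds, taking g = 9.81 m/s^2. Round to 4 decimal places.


We use the deep-water celerity formula:
C = g * T / (2 * pi)
C = 9.81 * 13.14 / (2 * 3.14159...)
C = 128.903400 / 6.283185
C = 20.5156 m/s

20.5156


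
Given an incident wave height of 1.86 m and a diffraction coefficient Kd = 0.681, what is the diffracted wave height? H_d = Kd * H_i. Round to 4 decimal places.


H_d = Kd * H_i
H_d = 0.681 * 1.86
H_d = 1.2667 m

1.2667


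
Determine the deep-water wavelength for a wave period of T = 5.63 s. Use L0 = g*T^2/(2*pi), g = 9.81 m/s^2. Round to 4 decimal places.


L0 = g * T^2 / (2 * pi)
L0 = 9.81 * 5.63^2 / (2 * pi)
L0 = 9.81 * 31.6969 / 6.28319
L0 = 310.9466 / 6.28319
L0 = 49.4887 m

49.4887


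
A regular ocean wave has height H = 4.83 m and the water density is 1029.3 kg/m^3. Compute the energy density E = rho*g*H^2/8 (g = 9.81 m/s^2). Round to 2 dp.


E = (1/8) * rho * g * H^2
E = (1/8) * 1029.3 * 9.81 * 4.83^2
E = 0.125 * 1029.3 * 9.81 * 23.3289
E = 29445.25 J/m^2

29445.25


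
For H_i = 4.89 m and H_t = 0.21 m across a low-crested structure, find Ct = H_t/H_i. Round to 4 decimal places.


Ct = H_t / H_i
Ct = 0.21 / 4.89
Ct = 0.0429

0.0429


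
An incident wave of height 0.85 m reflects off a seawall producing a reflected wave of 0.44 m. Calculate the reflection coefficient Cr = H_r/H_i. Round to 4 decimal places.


Cr = H_r / H_i
Cr = 0.44 / 0.85
Cr = 0.5176

0.5176


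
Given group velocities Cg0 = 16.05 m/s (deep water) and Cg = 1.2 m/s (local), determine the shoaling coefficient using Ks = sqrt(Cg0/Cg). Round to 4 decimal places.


Ks = sqrt(Cg0 / Cg)
Ks = sqrt(16.05 / 1.2)
Ks = sqrt(13.3750)
Ks = 3.6572

3.6572


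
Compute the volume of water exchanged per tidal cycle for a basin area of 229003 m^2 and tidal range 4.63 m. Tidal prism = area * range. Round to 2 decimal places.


Tidal prism = Area * Tidal range
P = 229003 * 4.63
P = 1060283.89 m^3

1060283.89


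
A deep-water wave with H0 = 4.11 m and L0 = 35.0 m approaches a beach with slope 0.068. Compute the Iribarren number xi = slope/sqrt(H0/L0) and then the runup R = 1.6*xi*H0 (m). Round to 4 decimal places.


xi = slope / sqrt(H0/L0)
H0/L0 = 4.11/35.0 = 0.117429
sqrt(0.117429) = 0.342679
xi = 0.068 / 0.342679 = 0.198437
R = 1.6 * xi * H0 = 1.6 * 0.198437 * 4.11
R = 1.3049 m

1.3049


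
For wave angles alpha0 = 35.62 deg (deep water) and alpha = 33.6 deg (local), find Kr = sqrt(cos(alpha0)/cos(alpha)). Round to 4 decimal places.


Kr = sqrt(cos(alpha0) / cos(alpha))
cos(35.62) = 0.812898
cos(33.6) = 0.832921
Kr = sqrt(0.812898 / 0.832921)
Kr = sqrt(0.975960)
Kr = 0.9879

0.9879


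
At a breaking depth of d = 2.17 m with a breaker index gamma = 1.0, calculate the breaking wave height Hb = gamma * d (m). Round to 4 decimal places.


Hb = gamma * d
Hb = 1.0 * 2.17
Hb = 2.1700 m

2.1700


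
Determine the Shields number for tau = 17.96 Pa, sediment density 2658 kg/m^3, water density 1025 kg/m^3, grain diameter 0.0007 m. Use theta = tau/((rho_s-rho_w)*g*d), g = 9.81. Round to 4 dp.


theta = tau / ((rho_s - rho_w) * g * d)
rho_s - rho_w = 2658 - 1025 = 1633
Denominator = 1633 * 9.81 * 0.0007 = 11.213811
theta = 17.96 / 11.213811
theta = 1.6016

1.6016


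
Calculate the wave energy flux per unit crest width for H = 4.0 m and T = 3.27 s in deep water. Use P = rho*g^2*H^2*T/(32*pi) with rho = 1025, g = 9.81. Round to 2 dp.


P = rho * g^2 * H^2 * T / (32 * pi)
P = 1025 * 9.81^2 * 4.0^2 * 3.27 / (32 * pi)
P = 1025 * 96.2361 * 16.0000 * 3.27 / 100.53096
P = 51336.91 W/m

51336.91


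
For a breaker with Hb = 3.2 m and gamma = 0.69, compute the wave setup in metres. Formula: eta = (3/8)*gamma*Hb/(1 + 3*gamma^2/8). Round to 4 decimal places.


eta = (3/8) * gamma * Hb / (1 + 3*gamma^2/8)
Numerator = (3/8) * 0.69 * 3.2 = 0.828000
Denominator = 1 + 3*0.69^2/8 = 1 + 0.178538 = 1.178538
eta = 0.828000 / 1.178538
eta = 0.7026 m

0.7026


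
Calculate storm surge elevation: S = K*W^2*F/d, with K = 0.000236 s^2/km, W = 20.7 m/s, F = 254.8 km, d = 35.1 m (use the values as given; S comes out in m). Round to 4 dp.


S = K * W^2 * F / d
W^2 = 20.7^2 = 428.49
S = 0.000236 * 428.49 * 254.8 / 35.1
Numerator = 0.000236 * 428.49 * 254.8 = 25.766303
S = 25.766303 / 35.1 = 0.7341 m

0.7341


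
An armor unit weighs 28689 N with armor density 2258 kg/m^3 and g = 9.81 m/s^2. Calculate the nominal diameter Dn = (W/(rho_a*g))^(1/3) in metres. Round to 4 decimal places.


V = W / (rho_a * g)
V = 28689 / (2258 * 9.81)
V = 28689 / 22150.98
V = 1.295157 m^3
Dn = V^(1/3) = 1.295157^(1/3)
Dn = 1.0900 m

1.0900


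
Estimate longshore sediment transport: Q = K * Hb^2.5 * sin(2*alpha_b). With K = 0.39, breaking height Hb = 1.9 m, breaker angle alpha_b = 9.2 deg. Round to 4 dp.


Q = K * Hb^2.5 * sin(2 * alpha_b)
Hb^2.5 = 1.9^2.5 = 4.976042
sin(2 * 9.2) = sin(18.4) = 0.315649
Q = 0.39 * 4.976042 * 0.315649
Q = 0.6126 m^3/s

0.6126


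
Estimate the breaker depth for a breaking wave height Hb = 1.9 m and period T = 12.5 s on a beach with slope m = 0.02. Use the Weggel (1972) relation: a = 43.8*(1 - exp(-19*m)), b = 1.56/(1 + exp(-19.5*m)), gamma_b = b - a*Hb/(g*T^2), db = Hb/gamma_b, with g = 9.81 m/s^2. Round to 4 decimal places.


a = 43.8 * (1 - exp(-19 * m))
exp(-19 * 0.02) = exp(-0.3800) = 0.683861
a = 43.8 * (1 - 0.683861) = 13.846870
b = 1.56 / (1 + exp(-19.5 * m))
exp(-19.5 * 0.02) = exp(-0.3900) = 0.677057
b = 1.56 / (1 + 0.677057) = 0.930201
Hb / (g * T^2) = 1.9 / (9.81 * 12.5^2) = 1.9 / 1532.8125 = 0.00123955
gamma_b = b - a * Hb/(g*T^2) = 0.930201 - 13.846870 * 0.00123955 = 0.913037
db = Hb / gamma_b = 1.9 / 0.913037
db = 2.0810 m

2.0810


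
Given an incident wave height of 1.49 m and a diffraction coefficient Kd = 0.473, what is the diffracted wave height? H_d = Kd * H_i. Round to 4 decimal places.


H_d = Kd * H_i
H_d = 0.473 * 1.49
H_d = 0.7048 m

0.7048


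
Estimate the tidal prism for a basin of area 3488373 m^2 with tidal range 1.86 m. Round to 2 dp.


Tidal prism = Area * Tidal range
P = 3488373 * 1.86
P = 6488373.78 m^3

6488373.78


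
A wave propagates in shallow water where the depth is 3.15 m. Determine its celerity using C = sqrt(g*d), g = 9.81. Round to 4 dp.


Using the shallow-water approximation:
C = sqrt(g * d) = sqrt(9.81 * 3.15)
C = sqrt(30.9015)
C = 5.5589 m/s

5.5589


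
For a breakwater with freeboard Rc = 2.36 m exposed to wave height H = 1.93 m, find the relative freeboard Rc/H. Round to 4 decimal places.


Relative freeboard = Rc / H
= 2.36 / 1.93
= 1.2228

1.2228


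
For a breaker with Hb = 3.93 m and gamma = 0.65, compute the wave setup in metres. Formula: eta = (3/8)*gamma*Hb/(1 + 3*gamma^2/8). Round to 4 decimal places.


eta = (3/8) * gamma * Hb / (1 + 3*gamma^2/8)
Numerator = (3/8) * 0.65 * 3.93 = 0.957938
Denominator = 1 + 3*0.65^2/8 = 1 + 0.158438 = 1.158438
eta = 0.957938 / 1.158438
eta = 0.8269 m

0.8269


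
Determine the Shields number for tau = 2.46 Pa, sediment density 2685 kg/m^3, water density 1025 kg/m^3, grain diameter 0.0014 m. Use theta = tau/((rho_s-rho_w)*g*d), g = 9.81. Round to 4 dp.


theta = tau / ((rho_s - rho_w) * g * d)
rho_s - rho_w = 2685 - 1025 = 1660
Denominator = 1660 * 9.81 * 0.0014 = 22.798440
theta = 2.46 / 22.798440
theta = 0.1079

0.1079


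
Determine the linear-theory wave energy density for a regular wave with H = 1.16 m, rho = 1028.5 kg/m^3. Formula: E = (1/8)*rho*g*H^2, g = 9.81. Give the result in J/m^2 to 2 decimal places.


E = (1/8) * rho * g * H^2
E = (1/8) * 1028.5 * 9.81 * 1.16^2
E = 0.125 * 1028.5 * 9.81 * 1.3456
E = 1697.07 J/m^2

1697.07


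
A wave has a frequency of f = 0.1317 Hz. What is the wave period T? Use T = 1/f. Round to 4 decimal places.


T = 1 / f
T = 1 / 0.1317
T = 7.5930 s

7.5930


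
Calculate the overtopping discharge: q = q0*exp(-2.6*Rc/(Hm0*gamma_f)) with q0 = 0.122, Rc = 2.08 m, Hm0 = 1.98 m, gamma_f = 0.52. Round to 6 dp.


q = q0 * exp(-2.6 * Rc / (Hm0 * gamma_f))
Exponent = -2.6 * 2.08 / (1.98 * 0.52)
= -2.6 * 2.08 / 1.0296
= -5.252525
exp(-5.252525) = 0.005234
q = 0.122 * 0.005234
q = 0.000639 m^3/s/m

0.000639


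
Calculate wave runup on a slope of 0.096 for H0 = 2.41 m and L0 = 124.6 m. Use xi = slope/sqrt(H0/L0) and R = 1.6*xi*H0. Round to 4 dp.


xi = slope / sqrt(H0/L0)
H0/L0 = 2.41/124.6 = 0.019342
sqrt(0.019342) = 0.139075
xi = 0.096 / 0.139075 = 0.690274
R = 1.6 * xi * H0 = 1.6 * 0.690274 * 2.41
R = 2.6617 m

2.6617


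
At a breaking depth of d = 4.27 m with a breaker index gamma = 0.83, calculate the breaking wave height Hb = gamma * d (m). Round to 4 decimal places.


Hb = gamma * d
Hb = 0.83 * 4.27
Hb = 3.5441 m

3.5441


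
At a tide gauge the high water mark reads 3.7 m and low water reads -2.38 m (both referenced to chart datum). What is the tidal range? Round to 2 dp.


Tidal range = High water - Low water
Tidal range = 3.7 - (-2.38)
Tidal range = 6.08 m

6.08


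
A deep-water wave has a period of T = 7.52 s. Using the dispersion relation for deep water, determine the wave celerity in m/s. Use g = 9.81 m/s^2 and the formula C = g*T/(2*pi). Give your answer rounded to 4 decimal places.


We use the deep-water celerity formula:
C = g * T / (2 * pi)
C = 9.81 * 7.52 / (2 * 3.14159...)
C = 73.771200 / 6.283185
C = 11.7411 m/s

11.7411


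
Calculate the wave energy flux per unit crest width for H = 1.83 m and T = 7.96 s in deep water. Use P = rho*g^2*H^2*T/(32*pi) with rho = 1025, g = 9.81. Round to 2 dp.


P = rho * g^2 * H^2 * T / (32 * pi)
P = 1025 * 9.81^2 * 1.83^2 * 7.96 / (32 * pi)
P = 1025 * 96.2361 * 3.3489 * 7.96 / 100.53096
P = 26156.36 W/m

26156.36


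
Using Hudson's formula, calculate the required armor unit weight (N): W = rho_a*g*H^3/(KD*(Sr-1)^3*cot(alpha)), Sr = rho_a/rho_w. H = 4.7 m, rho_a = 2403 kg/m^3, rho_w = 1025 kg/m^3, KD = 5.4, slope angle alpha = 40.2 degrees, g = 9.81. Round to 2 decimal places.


Sr = rho_a / rho_w = 2403 / 1025 = 2.344390
(Sr - 1) = 1.344390
(Sr - 1)^3 = 2.429831
cot(40.2) = 1 / tan(40.2) = 1 / 0.845066 = 1.183340
Numerator = 2403 * 9.81 * 4.7^3 = 2447464.2229
Denominator = 5.4 * 2.429831 * 1.183340 = 15.526710
W = 2447464.2229 / 15.526710
W = 157629.29 N

157629.29


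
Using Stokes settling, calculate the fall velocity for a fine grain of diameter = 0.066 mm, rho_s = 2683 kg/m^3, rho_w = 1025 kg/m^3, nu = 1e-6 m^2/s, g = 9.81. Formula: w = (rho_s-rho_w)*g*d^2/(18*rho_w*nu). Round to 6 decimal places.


w = (rho_s - rho_w) * g * d^2 / (18 * rho_w * nu)
d = 0.066 mm = 0.000066 m
rho_s - rho_w = 2683 - 1025 = 1658
Numerator = 1658 * 9.81 * (0.000066)^2 = 0.000070850253
Denominator = 18 * 1025 * 1e-6 = 0.018450
w = 0.003840 m/s

0.003840


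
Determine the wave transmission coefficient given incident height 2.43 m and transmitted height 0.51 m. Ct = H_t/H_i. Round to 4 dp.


Ct = H_t / H_i
Ct = 0.51 / 2.43
Ct = 0.2099

0.2099


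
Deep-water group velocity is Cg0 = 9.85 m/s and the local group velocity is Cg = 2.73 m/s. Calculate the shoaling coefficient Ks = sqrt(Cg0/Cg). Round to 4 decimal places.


Ks = sqrt(Cg0 / Cg)
Ks = sqrt(9.85 / 2.73)
Ks = sqrt(3.6081)
Ks = 1.8995

1.8995


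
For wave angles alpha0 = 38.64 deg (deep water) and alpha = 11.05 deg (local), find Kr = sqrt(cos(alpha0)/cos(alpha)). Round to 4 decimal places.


Kr = sqrt(cos(alpha0) / cos(alpha))
cos(38.64) = 0.781085
cos(11.05) = 0.981460
Kr = sqrt(0.781085 / 0.981460)
Kr = sqrt(0.795839)
Kr = 0.8921

0.8921


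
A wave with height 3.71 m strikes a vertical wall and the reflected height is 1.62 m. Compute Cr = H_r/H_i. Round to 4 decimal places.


Cr = H_r / H_i
Cr = 1.62 / 3.71
Cr = 0.4367

0.4367


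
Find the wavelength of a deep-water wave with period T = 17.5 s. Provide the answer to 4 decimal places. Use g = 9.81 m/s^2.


L0 = g * T^2 / (2 * pi)
L0 = 9.81 * 17.5^2 / (2 * pi)
L0 = 9.81 * 306.2500 / 6.28319
L0 = 3004.3125 / 6.28319
L0 = 478.1512 m

478.1512


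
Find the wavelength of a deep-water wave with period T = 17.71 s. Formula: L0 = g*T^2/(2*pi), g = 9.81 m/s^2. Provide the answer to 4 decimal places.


L0 = g * T^2 / (2 * pi)
L0 = 9.81 * 17.71^2 / (2 * pi)
L0 = 9.81 * 313.6441 / 6.28319
L0 = 3076.8486 / 6.28319
L0 = 489.6957 m

489.6957


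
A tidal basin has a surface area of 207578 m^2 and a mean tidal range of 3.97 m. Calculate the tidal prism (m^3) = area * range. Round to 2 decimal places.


Tidal prism = Area * Tidal range
P = 207578 * 3.97
P = 824084.66 m^3

824084.66


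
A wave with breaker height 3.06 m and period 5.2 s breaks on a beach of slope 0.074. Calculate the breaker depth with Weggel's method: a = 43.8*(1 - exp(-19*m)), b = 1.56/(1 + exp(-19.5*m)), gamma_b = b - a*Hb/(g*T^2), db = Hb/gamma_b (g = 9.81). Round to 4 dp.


a = 43.8 * (1 - exp(-19 * m))
exp(-19 * 0.074) = exp(-1.4060) = 0.245122
a = 43.8 * (1 - 0.245122) = 33.063665
b = 1.56 / (1 + exp(-19.5 * m))
exp(-19.5 * 0.074) = exp(-1.4430) = 0.236218
b = 1.56 / (1 + 0.236218) = 1.261913
Hb / (g * T^2) = 3.06 / (9.81 * 5.2^2) = 3.06 / 265.2624 = 0.01153575
gamma_b = b - a * Hb/(g*T^2) = 1.261913 - 33.063665 * 0.01153575 = 0.880499
db = Hb / gamma_b = 3.06 / 0.880499
db = 3.4753 m

3.4753


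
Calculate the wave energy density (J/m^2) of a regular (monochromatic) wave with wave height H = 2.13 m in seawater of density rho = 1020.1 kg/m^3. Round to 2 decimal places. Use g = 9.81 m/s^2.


E = (1/8) * rho * g * H^2
E = (1/8) * 1020.1 * 9.81 * 2.13^2
E = 0.125 * 1020.1 * 9.81 * 4.5369
E = 5675.20 J/m^2

5675.20


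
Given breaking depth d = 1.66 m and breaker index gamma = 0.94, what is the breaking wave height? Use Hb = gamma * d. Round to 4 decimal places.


Hb = gamma * d
Hb = 0.94 * 1.66
Hb = 1.5604 m

1.5604


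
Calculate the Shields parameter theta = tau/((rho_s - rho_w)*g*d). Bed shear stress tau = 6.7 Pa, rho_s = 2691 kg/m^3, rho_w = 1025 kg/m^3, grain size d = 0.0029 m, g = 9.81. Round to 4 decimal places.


theta = tau / ((rho_s - rho_w) * g * d)
rho_s - rho_w = 2691 - 1025 = 1666
Denominator = 1666 * 9.81 * 0.0029 = 47.396034
theta = 6.7 / 47.396034
theta = 0.1414

0.1414


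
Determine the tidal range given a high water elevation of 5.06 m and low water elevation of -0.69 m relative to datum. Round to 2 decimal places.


Tidal range = High water - Low water
Tidal range = 5.06 - (-0.69)
Tidal range = 5.75 m

5.75


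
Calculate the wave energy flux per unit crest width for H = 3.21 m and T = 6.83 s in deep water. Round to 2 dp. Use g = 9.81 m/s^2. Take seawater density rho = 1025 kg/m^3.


P = rho * g^2 * H^2 * T / (32 * pi)
P = 1025 * 9.81^2 * 3.21^2 * 6.83 / (32 * pi)
P = 1025 * 96.2361 * 10.3041 * 6.83 / 100.53096
P = 69054.63 W/m

69054.63


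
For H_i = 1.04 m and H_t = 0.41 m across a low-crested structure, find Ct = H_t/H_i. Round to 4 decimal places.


Ct = H_t / H_i
Ct = 0.41 / 1.04
Ct = 0.3942

0.3942


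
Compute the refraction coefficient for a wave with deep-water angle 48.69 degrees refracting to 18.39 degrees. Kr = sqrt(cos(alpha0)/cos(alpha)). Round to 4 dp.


Kr = sqrt(cos(alpha0) / cos(alpha))
cos(48.69) = 0.660133
cos(18.39) = 0.948931
Kr = sqrt(0.660133 / 0.948931)
Kr = sqrt(0.695659)
Kr = 0.8341

0.8341


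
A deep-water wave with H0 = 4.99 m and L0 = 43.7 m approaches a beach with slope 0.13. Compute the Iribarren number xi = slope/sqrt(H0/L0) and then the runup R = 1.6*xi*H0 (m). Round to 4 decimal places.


xi = slope / sqrt(H0/L0)
H0/L0 = 4.99/43.7 = 0.114188
sqrt(0.114188) = 0.337917
xi = 0.13 / 0.337917 = 0.384710
R = 1.6 * xi * H0 = 1.6 * 0.384710 * 4.99
R = 3.0715 m

3.0715


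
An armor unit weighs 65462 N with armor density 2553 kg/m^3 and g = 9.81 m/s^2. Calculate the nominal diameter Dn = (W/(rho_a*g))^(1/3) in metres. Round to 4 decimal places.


V = W / (rho_a * g)
V = 65462 / (2553 * 9.81)
V = 65462 / 25044.93
V = 2.613783 m^3
Dn = V^(1/3) = 2.613783^(1/3)
Dn = 1.3775 m

1.3775


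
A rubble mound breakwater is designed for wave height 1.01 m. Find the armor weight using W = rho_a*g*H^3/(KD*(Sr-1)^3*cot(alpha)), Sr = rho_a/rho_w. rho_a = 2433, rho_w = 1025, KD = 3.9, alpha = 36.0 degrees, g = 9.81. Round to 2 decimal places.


Sr = rho_a / rho_w = 2433 / 1025 = 2.373659
(Sr - 1) = 1.373659
(Sr - 1)^3 = 2.592008
cot(36.0) = 1 / tan(36.0) = 1 / 0.726543 = 1.376382
Numerator = 2433 * 9.81 * 1.01^3 = 24590.9461
Denominator = 3.9 * 2.592008 * 1.376382 = 13.913613
W = 24590.9461 / 13.913613
W = 1767.40 N

1767.40


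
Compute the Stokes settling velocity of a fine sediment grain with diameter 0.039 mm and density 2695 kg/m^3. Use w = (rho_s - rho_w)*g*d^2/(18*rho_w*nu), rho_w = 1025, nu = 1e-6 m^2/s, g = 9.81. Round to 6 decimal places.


w = (rho_s - rho_w) * g * d^2 / (18 * rho_w * nu)
d = 0.039 mm = 0.000039 m
rho_s - rho_w = 2695 - 1025 = 1670
Numerator = 1670 * 9.81 * (0.000039)^2 = 0.000024918087
Denominator = 18 * 1025 * 1e-6 = 0.018450
w = 0.001351 m/s

0.001351


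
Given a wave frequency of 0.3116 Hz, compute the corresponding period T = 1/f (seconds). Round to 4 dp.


T = 1 / f
T = 1 / 0.3116
T = 3.2092 s

3.2092


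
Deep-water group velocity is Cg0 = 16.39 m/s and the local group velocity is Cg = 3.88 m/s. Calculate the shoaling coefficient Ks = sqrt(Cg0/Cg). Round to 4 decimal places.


Ks = sqrt(Cg0 / Cg)
Ks = sqrt(16.39 / 3.88)
Ks = sqrt(4.2242)
Ks = 2.0553

2.0553


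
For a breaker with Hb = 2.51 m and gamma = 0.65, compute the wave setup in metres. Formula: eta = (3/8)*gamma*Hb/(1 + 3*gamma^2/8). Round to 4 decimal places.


eta = (3/8) * gamma * Hb / (1 + 3*gamma^2/8)
Numerator = (3/8) * 0.65 * 2.51 = 0.611812
Denominator = 1 + 3*0.65^2/8 = 1 + 0.158438 = 1.158438
eta = 0.611812 / 1.158438
eta = 0.5281 m

0.5281


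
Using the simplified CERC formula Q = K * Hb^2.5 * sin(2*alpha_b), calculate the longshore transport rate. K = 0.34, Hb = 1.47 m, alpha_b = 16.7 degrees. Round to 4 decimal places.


Q = K * Hb^2.5 * sin(2 * alpha_b)
Hb^2.5 = 1.47^2.5 = 2.619952
sin(2 * 16.7) = sin(33.4) = 0.550481
Q = 0.34 * 2.619952 * 0.550481
Q = 0.4904 m^3/s

0.4904


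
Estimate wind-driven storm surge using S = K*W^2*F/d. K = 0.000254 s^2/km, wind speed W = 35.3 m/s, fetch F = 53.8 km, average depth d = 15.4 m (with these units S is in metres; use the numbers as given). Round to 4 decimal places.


S = K * W^2 * F / d
W^2 = 35.3^2 = 1246.09
S = 0.000254 * 1246.09 * 53.8 / 15.4
Numerator = 0.000254 * 1246.09 * 53.8 = 17.028069
S = 17.028069 / 15.4 = 1.1057 m

1.1057


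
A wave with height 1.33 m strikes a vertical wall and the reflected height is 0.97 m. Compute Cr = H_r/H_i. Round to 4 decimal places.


Cr = H_r / H_i
Cr = 0.97 / 1.33
Cr = 0.7293

0.7293


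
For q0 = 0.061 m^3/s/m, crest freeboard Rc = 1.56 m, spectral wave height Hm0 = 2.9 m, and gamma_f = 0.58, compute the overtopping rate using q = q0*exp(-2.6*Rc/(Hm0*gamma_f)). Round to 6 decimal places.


q = q0 * exp(-2.6 * Rc / (Hm0 * gamma_f))
Exponent = -2.6 * 1.56 / (2.9 * 0.58)
= -2.6 * 1.56 / 1.6820
= -2.411415
exp(-2.411415) = 0.089688
q = 0.061 * 0.089688
q = 0.005471 m^3/s/m

0.005471


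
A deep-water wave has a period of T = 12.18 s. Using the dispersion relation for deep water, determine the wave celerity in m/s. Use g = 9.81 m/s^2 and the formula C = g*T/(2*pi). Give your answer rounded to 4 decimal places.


We use the deep-water celerity formula:
C = g * T / (2 * pi)
C = 9.81 * 12.18 / (2 * 3.14159...)
C = 119.485800 / 6.283185
C = 19.0168 m/s

19.0168


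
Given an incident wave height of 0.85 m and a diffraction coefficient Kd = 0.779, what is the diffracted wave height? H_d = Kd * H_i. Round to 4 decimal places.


H_d = Kd * H_i
H_d = 0.779 * 0.85
H_d = 0.6622 m

0.6622


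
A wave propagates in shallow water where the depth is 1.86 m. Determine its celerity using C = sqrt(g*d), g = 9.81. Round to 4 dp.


Using the shallow-water approximation:
C = sqrt(g * d) = sqrt(9.81 * 1.86)
C = sqrt(18.2466)
C = 4.2716 m/s

4.2716


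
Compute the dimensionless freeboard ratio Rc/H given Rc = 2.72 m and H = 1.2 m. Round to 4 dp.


Relative freeboard = Rc / H
= 2.72 / 1.2
= 2.2667

2.2667


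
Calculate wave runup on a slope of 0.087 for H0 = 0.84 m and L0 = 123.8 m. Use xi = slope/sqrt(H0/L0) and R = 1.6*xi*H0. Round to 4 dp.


xi = slope / sqrt(H0/L0)
H0/L0 = 0.84/123.8 = 0.006785
sqrt(0.006785) = 0.082372
xi = 0.087 / 0.082372 = 1.056185
R = 1.6 * xi * H0 = 1.6 * 1.056185 * 0.84
R = 1.4195 m

1.4195


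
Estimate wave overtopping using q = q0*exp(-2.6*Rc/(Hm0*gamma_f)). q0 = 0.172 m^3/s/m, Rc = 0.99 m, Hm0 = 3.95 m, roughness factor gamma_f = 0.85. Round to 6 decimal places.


q = q0 * exp(-2.6 * Rc / (Hm0 * gamma_f))
Exponent = -2.6 * 0.99 / (3.95 * 0.85)
= -2.6 * 0.99 / 3.3575
= -0.766642
exp(-0.766642) = 0.464571
q = 0.172 * 0.464571
q = 0.079906 m^3/s/m

0.079906


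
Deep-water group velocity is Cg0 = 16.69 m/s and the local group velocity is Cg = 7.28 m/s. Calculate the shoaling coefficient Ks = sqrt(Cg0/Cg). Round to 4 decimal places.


Ks = sqrt(Cg0 / Cg)
Ks = sqrt(16.69 / 7.28)
Ks = sqrt(2.2926)
Ks = 1.5141

1.5141


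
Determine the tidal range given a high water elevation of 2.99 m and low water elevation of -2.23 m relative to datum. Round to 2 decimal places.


Tidal range = High water - Low water
Tidal range = 2.99 - (-2.23)
Tidal range = 5.22 m

5.22


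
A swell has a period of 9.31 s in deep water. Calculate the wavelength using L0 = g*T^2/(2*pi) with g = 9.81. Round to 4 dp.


L0 = g * T^2 / (2 * pi)
L0 = 9.81 * 9.31^2 / (2 * pi)
L0 = 9.81 * 86.6761 / 6.28319
L0 = 850.2925 / 6.28319
L0 = 135.3283 m

135.3283


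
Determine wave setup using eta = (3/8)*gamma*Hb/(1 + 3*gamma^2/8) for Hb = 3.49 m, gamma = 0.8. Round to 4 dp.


eta = (3/8) * gamma * Hb / (1 + 3*gamma^2/8)
Numerator = (3/8) * 0.8 * 3.49 = 1.047000
Denominator = 1 + 3*0.8^2/8 = 1 + 0.240000 = 1.240000
eta = 1.047000 / 1.240000
eta = 0.8444 m

0.8444


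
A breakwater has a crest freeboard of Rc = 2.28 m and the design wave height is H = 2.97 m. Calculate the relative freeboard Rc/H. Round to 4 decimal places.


Relative freeboard = Rc / H
= 2.28 / 2.97
= 0.7677

0.7677


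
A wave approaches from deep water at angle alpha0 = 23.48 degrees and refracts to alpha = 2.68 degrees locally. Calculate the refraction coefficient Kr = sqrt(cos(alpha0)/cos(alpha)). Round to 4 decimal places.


Kr = sqrt(cos(alpha0) / cos(alpha))
cos(23.48) = 0.917199
cos(2.68) = 0.998906
Kr = sqrt(0.917199 / 0.998906)
Kr = sqrt(0.918203)
Kr = 0.9582

0.9582


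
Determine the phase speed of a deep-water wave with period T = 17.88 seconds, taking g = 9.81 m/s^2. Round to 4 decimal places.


We use the deep-water celerity formula:
C = g * T / (2 * pi)
C = 9.81 * 17.88 / (2 * 3.14159...)
C = 175.402800 / 6.283185
C = 27.9162 m/s

27.9162


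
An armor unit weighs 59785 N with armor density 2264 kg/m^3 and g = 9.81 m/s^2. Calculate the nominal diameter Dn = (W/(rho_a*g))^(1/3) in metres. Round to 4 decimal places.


V = W / (rho_a * g)
V = 59785 / (2264 * 9.81)
V = 59785 / 22209.84
V = 2.691825 m^3
Dn = V^(1/3) = 2.691825^(1/3)
Dn = 1.3911 m

1.3911


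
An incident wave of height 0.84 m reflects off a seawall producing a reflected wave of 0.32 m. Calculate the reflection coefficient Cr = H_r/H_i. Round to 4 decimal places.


Cr = H_r / H_i
Cr = 0.32 / 0.84
Cr = 0.3810

0.3810


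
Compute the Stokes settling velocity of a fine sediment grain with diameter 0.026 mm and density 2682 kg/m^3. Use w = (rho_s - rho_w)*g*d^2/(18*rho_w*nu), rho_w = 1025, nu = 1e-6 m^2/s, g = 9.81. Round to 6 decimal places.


w = (rho_s - rho_w) * g * d^2 / (18 * rho_w * nu)
d = 0.026 mm = 0.000026 m
rho_s - rho_w = 2682 - 1025 = 1657
Numerator = 1657 * 9.81 * (0.000026)^2 = 0.000010988495
Denominator = 18 * 1025 * 1e-6 = 0.018450
w = 0.000596 m/s

0.000596


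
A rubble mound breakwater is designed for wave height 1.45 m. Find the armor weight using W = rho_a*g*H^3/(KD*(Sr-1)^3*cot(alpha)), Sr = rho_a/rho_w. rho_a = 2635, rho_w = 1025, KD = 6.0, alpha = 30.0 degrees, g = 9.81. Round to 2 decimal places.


Sr = rho_a / rho_w = 2635 / 1025 = 2.570732
(Sr - 1) = 1.570732
(Sr - 1)^3 = 3.875306
cot(30.0) = 1 / tan(30.0) = 1 / 0.577350 = 1.732051
Numerator = 2635 * 9.81 * 1.45^3 = 78804.9746
Denominator = 6.0 * 3.875306 * 1.732051 = 40.273364
W = 78804.9746 / 40.273364
W = 1956.75 N

1956.75


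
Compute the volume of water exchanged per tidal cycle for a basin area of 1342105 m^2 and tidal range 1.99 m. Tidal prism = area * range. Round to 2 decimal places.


Tidal prism = Area * Tidal range
P = 1342105 * 1.99
P = 2670788.95 m^3

2670788.95


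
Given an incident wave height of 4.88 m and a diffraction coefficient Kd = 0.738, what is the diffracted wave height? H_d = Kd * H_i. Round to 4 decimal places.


H_d = Kd * H_i
H_d = 0.738 * 4.88
H_d = 3.6014 m

3.6014


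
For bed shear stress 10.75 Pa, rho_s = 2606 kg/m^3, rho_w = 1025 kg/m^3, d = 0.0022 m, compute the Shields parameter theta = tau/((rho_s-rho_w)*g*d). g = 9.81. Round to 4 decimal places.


theta = tau / ((rho_s - rho_w) * g * d)
rho_s - rho_w = 2606 - 1025 = 1581
Denominator = 1581 * 9.81 * 0.0022 = 34.121142
theta = 10.75 / 34.121142
theta = 0.3151

0.3151


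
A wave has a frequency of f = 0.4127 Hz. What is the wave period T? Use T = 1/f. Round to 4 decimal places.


T = 1 / f
T = 1 / 0.4127
T = 2.4231 s

2.4231


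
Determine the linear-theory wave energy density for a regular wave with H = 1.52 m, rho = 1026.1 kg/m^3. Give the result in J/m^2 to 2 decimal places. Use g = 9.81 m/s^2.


E = (1/8) * rho * g * H^2
E = (1/8) * 1026.1 * 9.81 * 1.52^2
E = 0.125 * 1026.1 * 9.81 * 2.3104
E = 2907.07 J/m^2

2907.07


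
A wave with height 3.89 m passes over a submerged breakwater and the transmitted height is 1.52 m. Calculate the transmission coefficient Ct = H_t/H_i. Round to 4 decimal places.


Ct = H_t / H_i
Ct = 1.52 / 3.89
Ct = 0.3907

0.3907


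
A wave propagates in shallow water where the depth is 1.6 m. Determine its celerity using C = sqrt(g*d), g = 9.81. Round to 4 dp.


Using the shallow-water approximation:
C = sqrt(g * d) = sqrt(9.81 * 1.6)
C = sqrt(15.6960)
C = 3.9618 m/s

3.9618


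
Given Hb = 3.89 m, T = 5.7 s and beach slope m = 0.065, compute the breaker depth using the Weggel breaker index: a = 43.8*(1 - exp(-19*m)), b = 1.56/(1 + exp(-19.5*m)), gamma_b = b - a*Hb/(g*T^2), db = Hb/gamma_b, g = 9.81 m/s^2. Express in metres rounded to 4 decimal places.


a = 43.8 * (1 - exp(-19 * m))
exp(-19 * 0.065) = exp(-1.2350) = 0.290835
a = 43.8 * (1 - 0.290835) = 31.061437
b = 1.56 / (1 + exp(-19.5 * m))
exp(-19.5 * 0.065) = exp(-1.2675) = 0.281535
b = 1.56 / (1 + 0.281535) = 1.217291
Hb / (g * T^2) = 3.89 / (9.81 * 5.7^2) = 3.89 / 318.7269 = 0.01220481
gamma_b = b - a * Hb/(g*T^2) = 1.217291 - 31.061437 * 0.01220481 = 0.838192
db = Hb / gamma_b = 3.89 / 0.838192
db = 4.6409 m

4.6409
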